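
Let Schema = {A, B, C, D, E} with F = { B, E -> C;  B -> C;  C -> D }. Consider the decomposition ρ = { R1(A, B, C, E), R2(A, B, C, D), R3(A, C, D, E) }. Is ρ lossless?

Chase test. Columns are A, B, C, D, E; row i has aⱼ where attribute j ∈ Ri, else bᵢⱼ.
Initial tableau (one row per fragment):
  row 1: a1 a2 a3 b14 a5
  row 2: a1 a2 a3 a4 b25
  row 3: a1 b32 a3 a4 a5
Rows 1 and 2 agree on C; apply C→D and equate their D entries.
Row 1 is now all distinguished symbols — the join is lossless.

Yes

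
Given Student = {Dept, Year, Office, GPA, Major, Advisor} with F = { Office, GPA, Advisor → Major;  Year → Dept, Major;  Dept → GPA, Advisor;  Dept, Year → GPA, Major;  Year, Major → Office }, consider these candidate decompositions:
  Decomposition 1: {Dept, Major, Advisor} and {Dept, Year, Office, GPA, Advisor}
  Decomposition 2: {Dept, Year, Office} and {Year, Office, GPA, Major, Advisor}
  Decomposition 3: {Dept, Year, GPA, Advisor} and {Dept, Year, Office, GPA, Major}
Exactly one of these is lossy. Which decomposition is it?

Decomposition 1: common = {Dept, Advisor}, closure = {Dept, GPA, Advisor} → lossy.
Decomposition 2: common = {Year, Office}, closure = {Dept, Year, Office, GPA, Major, Advisor} → lossless.
Decomposition 3: common = {Dept, Year, GPA}, closure = {Dept, Year, Office, GPA, Major, Advisor} → lossless.

Decomposition 1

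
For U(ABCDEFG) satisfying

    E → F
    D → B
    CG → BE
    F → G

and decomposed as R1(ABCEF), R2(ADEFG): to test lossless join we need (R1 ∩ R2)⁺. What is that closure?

AEFG

R1 ∩ R2 = {AEF}.
F → G applies, adding G
Closure: {AEFG}.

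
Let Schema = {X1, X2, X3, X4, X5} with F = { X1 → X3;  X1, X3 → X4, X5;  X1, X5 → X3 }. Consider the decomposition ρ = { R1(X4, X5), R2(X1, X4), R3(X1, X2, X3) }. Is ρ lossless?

Chase test. Columns are X1, X2, X3, X4, X5; row i has aⱼ where attribute j ∈ Ri, else bᵢⱼ.
Initial tableau (one row per fragment):
  row 1: b11 b12 b13 a4 a5
  row 2: a1 b22 b23 a4 b25
  row 3: a1 a2 a3 b34 b35
Rows 2 and 3 agree on X1; apply X1→X3 and equate their X3 entries.
Rows 2 and 3 agree on X1, X3; apply X1, X3→X4, X5 and equate their X4, X5 entries.
No row becomes fully distinguished — the join is lossy.

No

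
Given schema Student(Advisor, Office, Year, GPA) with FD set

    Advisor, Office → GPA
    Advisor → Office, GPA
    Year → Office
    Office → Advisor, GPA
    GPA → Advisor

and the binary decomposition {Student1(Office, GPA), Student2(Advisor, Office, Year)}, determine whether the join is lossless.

Common attributes: Student1 ∩ Student2 = {Office}.
Closure of {Office}: Office → Advisor, GPA applies, adding Advisor, GPA. So (Office)⁺ = {Advisor, Office, GPA}.
This closure contains every attribute of Student1, so Student1 ∩ Student2 → Student1. The join is lossless.

Yes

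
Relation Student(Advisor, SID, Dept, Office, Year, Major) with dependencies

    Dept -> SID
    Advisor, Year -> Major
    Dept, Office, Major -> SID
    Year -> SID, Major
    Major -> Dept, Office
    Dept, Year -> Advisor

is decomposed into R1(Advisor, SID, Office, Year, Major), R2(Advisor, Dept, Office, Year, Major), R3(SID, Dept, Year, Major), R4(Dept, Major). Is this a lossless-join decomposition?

Chase test. Columns are Advisor, SID, Dept, Office, Year, Major; row i has aⱼ where attribute j ∈ Ri, else bᵢⱼ.
Initial tableau (one row per fragment):
  row 1: a1 a2 b13 a4 a5 a6
  row 2: a1 b22 a3 a4 a5 a6
  row 3: b31 a2 a3 b34 a5 a6
  row 4: b41 b42 a3 b44 b45 a6
Rows 2 and 3 agree on Dept; apply Dept→SID and equate their SID entries.
Rows 2 and 4 agree on Dept; apply Dept→SID and equate their SID entries.
Rows 1 and 2 agree on Major; apply Major→Dept, Office and equate their Dept, Office entries.
Rows 1 and 3 agree on Major; apply Major→Dept, Office and equate their Dept, Office entries.
Rows 1 and 4 agree on Major; apply Major→Dept, Office and equate their Dept, Office entries.
Rows 1 and 3 agree on Dept, Year; apply Dept, Year→Advisor and equate their Advisor entries.
Row 1 is now all distinguished symbols — the join is lossless.

Yes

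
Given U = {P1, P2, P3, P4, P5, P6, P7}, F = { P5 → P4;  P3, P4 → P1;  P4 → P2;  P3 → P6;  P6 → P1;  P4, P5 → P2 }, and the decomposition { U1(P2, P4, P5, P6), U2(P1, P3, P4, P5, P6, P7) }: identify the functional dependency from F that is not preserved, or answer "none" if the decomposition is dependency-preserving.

P5 → P4 lies within U1.
P3, P4 → P1 lies within U2.
P4 → P2 lies within U1.
P3 → P6 lies within U2.
P6 → P1 lies within U2.
P4, P5 → P2 lies within U1.
Every dependency is enforceable on the fragments, so the decomposition is dependency-preserving.

none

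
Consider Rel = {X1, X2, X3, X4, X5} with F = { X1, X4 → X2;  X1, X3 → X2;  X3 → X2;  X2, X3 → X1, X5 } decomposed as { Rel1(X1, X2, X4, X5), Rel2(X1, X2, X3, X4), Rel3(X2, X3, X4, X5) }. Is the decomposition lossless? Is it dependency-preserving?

Lossless test (chase): Rows 2 and 3 agree on X2, X3; apply X2, X3→X1, X5 and equate their X1, X5 entries. Row 2 is now all distinguished symbols — the join is lossless.
Dependency preservation: X2, X3 → X1, X5 is not contained in any single fragment, but the restricted closure of its left-hand side across the fragments still reaches the right-hand side; the remaining FDs each lie inside some fragment. All dependencies are preserved.

lossless and dependency-preserving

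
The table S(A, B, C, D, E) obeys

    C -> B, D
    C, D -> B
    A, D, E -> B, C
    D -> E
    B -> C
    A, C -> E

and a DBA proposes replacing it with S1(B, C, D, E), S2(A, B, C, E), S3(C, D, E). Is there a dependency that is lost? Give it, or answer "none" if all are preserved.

A, D, E -> B, C

Check A, D, E → B, C: no single fragment contains all of {A, B, C, D, E}, and the restricted closure of {A, D, E} across the fragments never reaches {B, C}.
C → B, D is preserved.
C, D → B is preserved.
D → E is preserved.
B → C is preserved.
A, C → E is preserved.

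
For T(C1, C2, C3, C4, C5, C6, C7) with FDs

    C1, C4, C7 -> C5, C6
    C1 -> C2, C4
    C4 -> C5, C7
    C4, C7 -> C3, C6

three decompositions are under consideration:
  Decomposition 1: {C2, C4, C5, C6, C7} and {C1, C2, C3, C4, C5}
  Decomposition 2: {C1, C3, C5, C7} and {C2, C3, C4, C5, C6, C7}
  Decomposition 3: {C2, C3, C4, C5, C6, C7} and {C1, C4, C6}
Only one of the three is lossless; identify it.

Decomposition 1: common = {C2, C4, C5}, closure = {C2, C3, C4, C5, C6, C7} → lossless.
Decomposition 2: common = {C3, C5, C7}, closure = {C3, C5, C7} → lossy.
Decomposition 3: common = {C4, C6}, closure = {C3, C4, C5, C6, C7} → lossy.

Decomposition 1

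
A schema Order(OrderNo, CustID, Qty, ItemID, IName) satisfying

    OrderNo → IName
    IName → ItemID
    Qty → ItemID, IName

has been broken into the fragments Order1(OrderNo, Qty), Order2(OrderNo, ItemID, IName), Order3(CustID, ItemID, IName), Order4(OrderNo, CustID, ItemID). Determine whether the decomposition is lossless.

No

Chase test. Columns are OrderNo, CustID, Qty, ItemID, IName; row i has aⱼ where attribute j ∈ Orderi, else bᵢⱼ.
Initial tableau (one row per fragment):
  row 1: a1 b12 a3 b14 b15
  row 2: a1 b22 b23 a4 a5
  row 3: b31 a2 b33 a4 a5
  row 4: a1 a2 b43 a4 b45
Rows 1 and 2 agree on OrderNo; apply OrderNo→IName and equate their IName entries.
Rows 1 and 4 agree on OrderNo; apply OrderNo→IName and equate their IName entries.
Rows 1 and 2 agree on IName; apply IName→ItemID and equate their ItemID entries.
No row becomes fully distinguished — the join is lossy.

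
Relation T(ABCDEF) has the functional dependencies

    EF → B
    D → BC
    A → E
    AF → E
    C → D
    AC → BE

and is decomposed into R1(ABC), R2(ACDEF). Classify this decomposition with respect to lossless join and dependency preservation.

Lossless test: (AC)⁺ = {ABCDE}, which contains all of one fragment — lossless.
Dependency preservation: the restricted closure of {EF} across the fragments never reaches {B}, so EF → B cannot be enforced without a join — not preserved.

lossless but not dependency-preserving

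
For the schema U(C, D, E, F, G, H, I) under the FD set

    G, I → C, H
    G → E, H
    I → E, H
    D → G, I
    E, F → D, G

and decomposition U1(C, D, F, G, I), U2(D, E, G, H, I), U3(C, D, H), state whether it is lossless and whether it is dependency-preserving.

Lossless test (chase): Rows 1 and 2 agree on G, I; apply G, I→C, H and equate their C, H entries. Rows 1 and 2 agree on G; apply G→E, H and equate their E, H entries. Rows 1 and 3 agree on D; apply D→G, I and equate their G, I entries. Rows 1 and 3 agree on G; apply G→E, H and equate their E, H entries. Row 1 is now all distinguished symbols — the join is lossless.
Dependency preservation: the restricted closure of {E, F} across the fragments never reaches {D, G}, so E, F → D, G cannot be enforced without a join — not preserved.

lossless but not dependency-preserving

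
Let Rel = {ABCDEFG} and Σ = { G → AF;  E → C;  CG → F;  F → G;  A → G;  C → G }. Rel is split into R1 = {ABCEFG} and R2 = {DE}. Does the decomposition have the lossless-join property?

No

Common attributes: R1 ∩ R2 = {E}.
Closure of {E}: E → C applies, adding C; C → G applies, adding G; G → AF applies, adding AF. So (E)⁺ = {ACEFG}.
The closure contains neither all of R1 = {ABCEFG} nor all of R2 = {DE}, so the common attributes are not a superkey of either fragment. The join is lossy.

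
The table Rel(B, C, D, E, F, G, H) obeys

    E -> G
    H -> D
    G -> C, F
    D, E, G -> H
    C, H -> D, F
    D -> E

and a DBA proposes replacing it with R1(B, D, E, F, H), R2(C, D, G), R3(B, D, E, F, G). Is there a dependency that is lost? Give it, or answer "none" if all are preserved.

E → G lies within R3.
H → D lies within R1.
G → C, F: restricted closure across fragments reaches C, F.
D, E, G → H: restricted closure across fragments reaches H.
C, H → D, F: restricted closure across fragments reaches D, F.
D → E lies within R1.
Every dependency is enforceable on the fragments, so the decomposition is dependency-preserving.

none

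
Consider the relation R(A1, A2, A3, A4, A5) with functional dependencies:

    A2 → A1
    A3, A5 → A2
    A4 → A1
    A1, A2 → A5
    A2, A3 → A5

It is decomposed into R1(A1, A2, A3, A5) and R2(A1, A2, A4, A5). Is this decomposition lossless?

No

Common attributes: R1 ∩ R2 = {A1, A2, A5}.
No dependency enlarges {A1, A2, A5}, so (A1, A2, A5)⁺ = {A1, A2, A5}.
The closure contains neither all of R1 = {A1, A2, A3, A5} nor all of R2 = {A1, A2, A4, A5}, so the common attributes are not a superkey of either fragment. The join is lossy.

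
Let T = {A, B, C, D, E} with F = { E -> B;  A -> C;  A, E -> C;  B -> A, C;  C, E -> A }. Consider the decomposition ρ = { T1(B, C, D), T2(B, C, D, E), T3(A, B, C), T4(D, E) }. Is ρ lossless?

Yes

Chase test. Columns are A, B, C, D, E; row i has aⱼ where attribute j ∈ Ti, else bᵢⱼ.
Initial tableau (one row per fragment):
  row 1: b11 a2 a3 a4 b15
  row 2: b21 a2 a3 a4 a5
  row 3: a1 a2 a3 b34 b35
  row 4: b41 b42 b43 a4 a5
Rows 2 and 4 agree on E; apply E→B and equate their B entries.
Rows 1 and 2 agree on B; apply B→A, C and equate their A, C entries.
Rows 1 and 3 agree on B; apply B→A, C and equate their A, C entries.
Rows 1 and 4 agree on B; apply B→A, C and equate their A, C entries.
Row 2 is now all distinguished symbols — the join is lossless.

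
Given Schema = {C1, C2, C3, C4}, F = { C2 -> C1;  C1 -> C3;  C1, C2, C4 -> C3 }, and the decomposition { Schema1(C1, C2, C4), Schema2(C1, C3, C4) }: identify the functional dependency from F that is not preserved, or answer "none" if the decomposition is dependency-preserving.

none

C2 → C1 lies within Schema1.
C1 → C3 lies within Schema2.
C1, C2, C4 → C3: restricted closure across fragments reaches C3.
Every dependency is enforceable on the fragments, so the decomposition is dependency-preserving.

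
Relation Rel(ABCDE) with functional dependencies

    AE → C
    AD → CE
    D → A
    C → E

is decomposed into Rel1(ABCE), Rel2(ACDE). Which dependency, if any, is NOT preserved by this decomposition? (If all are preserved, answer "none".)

AE → C lies within Rel1.
AD → CE lies within Rel2.
D → A lies within Rel2.
C → E lies within Rel1.
Every dependency is enforceable on the fragments, so the decomposition is dependency-preserving.

none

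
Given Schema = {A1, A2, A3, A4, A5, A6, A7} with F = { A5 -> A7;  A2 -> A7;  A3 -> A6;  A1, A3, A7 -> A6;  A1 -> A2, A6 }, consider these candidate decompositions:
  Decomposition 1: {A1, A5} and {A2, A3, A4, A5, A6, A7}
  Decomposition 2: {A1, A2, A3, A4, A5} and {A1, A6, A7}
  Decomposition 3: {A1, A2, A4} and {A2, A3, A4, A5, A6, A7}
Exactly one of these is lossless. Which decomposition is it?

Decomposition 1: common = {A5}, closure = {A5, A7} → lossy.
Decomposition 2: common = {A1}, closure = {A1, A2, A6, A7} → lossless.
Decomposition 3: common = {A2, A4}, closure = {A2, A4, A7} → lossy.

Decomposition 2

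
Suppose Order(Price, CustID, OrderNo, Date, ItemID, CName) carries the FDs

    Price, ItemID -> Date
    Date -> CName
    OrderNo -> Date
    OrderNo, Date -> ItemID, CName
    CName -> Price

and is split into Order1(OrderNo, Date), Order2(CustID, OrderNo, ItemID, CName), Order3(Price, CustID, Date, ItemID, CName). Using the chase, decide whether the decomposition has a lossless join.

Yes

Chase test. Columns are Price, CustID, OrderNo, Date, ItemID, CName; row i has aⱼ where attribute j ∈ Orderi, else bᵢⱼ.
Initial tableau (one row per fragment):
  row 1: b11 b12 a3 a4 b15 b16
  row 2: b21 a2 a3 b24 a5 a6
  row 3: a1 a2 b33 a4 a5 a6
Rows 1 and 3 agree on Date; apply Date→CName and equate their CName entries.
Rows 1 and 2 agree on OrderNo; apply OrderNo→Date and equate their Date entries.
Rows 1 and 2 agree on OrderNo, Date; apply OrderNo, Date→ItemID, CName and equate their ItemID, CName entries.
Rows 1 and 2 agree on CName; apply CName→Price and equate their Price entries.
Rows 1 and 3 agree on CName; apply CName→Price and equate their Price entries.
Row 2 is now all distinguished symbols — the join is lossless.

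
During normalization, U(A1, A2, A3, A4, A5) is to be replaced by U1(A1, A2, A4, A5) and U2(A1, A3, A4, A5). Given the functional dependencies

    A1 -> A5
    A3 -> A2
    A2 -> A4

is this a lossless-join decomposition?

Common attributes: U1 ∩ U2 = {A1, A4, A5}.
No dependency enlarges {A1, A4, A5}, so (A1, A4, A5)⁺ = {A1, A4, A5}.
The closure contains neither all of U1 = {A1, A2, A4, A5} nor all of U2 = {A1, A3, A4, A5}, so the common attributes are not a superkey of either fragment. The join is lossy.

No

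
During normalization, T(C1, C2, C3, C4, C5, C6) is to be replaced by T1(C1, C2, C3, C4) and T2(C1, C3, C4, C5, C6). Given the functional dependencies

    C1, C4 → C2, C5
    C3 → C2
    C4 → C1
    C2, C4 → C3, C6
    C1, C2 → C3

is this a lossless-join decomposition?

Yes

Common attributes: T1 ∩ T2 = {C1, C3, C4}.
Closure of {C1, C3, C4}: C1, C4 → C2, C5 applies, adding C2, C5; C2, C4 → C3, C6 applies, adding C6. So (C1, C3, C4)⁺ = {C1, C2, C3, C4, C5, C6}.
This closure contains every attribute of T1, so T1 ∩ T2 → T1. The join is lossless.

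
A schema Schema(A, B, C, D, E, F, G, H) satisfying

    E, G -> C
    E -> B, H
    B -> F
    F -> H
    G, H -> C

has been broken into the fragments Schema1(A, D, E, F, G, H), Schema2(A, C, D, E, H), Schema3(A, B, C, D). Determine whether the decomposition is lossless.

No

Chase test. Columns are A, B, C, D, E, F, G, H; row i has aⱼ where attribute j ∈ Schemai, else bᵢⱼ.
Initial tableau (one row per fragment):
  row 1: a1 b12 b13 a4 a5 a6 a7 a8
  row 2: a1 b22 a3 a4 a5 b26 b27 a8
  row 3: a1 a2 a3 a4 b35 b36 b37 b38
Rows 1 and 2 agree on E; apply E→B, H and equate their B, H entries.
Rows 1 and 2 agree on B; apply B→F and equate their F entries.
No row becomes fully distinguished — the join is lossy.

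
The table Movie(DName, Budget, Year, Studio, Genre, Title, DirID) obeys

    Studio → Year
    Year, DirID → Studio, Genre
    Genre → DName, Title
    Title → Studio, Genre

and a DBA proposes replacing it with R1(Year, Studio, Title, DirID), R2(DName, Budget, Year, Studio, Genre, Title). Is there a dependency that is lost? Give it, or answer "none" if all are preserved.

none

Studio → Year lies within R1.
Year, DirID → Studio, Genre: restricted closure across fragments reaches Studio, Genre.
Genre → DName, Title lies within R2.
Title → Studio, Genre lies within R2.
Every dependency is enforceable on the fragments, so the decomposition is dependency-preserving.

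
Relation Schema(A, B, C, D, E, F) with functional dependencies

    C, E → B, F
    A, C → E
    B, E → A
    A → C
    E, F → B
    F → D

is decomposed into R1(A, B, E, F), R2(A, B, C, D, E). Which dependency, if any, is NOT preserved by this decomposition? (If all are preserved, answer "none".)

F → D

Check F → D: no single fragment contains all of {D, F}, and the restricted closure of {F} across the fragments never reaches {D}.
C, E → B, F is preserved.
A, C → E is preserved.
B, E → A is preserved.
A → C is preserved.
E, F → B is preserved.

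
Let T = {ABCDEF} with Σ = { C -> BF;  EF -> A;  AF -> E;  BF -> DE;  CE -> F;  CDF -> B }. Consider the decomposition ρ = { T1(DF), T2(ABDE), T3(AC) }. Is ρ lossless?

No

Chase test. Columns are ABCDEF; row i has aⱼ where attribute j ∈ Ti, else bᵢⱼ.
Initial tableau (one row per fragment):
  row 1: b11 b12 b13 a4 b15 a6
  row 2: a1 a2 b23 a4 a5 b26
  row 3: a1 b32 a3 b34 b35 b36
No row becomes fully distinguished — the join is lossy.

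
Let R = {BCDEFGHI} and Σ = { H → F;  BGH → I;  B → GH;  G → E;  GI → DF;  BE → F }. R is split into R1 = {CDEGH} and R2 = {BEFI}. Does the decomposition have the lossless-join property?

No

Common attributes: R1 ∩ R2 = {E}.
No dependency enlarges {E}, so (E)⁺ = {E}.
The closure contains neither all of R1 = {CDEGH} nor all of R2 = {BEFI}, so the common attributes are not a superkey of either fragment. The join is lossy.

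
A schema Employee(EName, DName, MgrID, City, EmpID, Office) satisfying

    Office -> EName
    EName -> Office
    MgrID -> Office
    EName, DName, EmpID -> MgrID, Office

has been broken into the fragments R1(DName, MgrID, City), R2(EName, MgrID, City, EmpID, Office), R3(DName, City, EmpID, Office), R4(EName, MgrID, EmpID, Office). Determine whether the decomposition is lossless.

No

Chase test. Columns are EName, DName, MgrID, City, EmpID, Office; row i has aⱼ where attribute j ∈ Ri, else bᵢⱼ.
Initial tableau (one row per fragment):
  row 1: b11 a2 a3 a4 b15 b16
  row 2: a1 b22 a3 a4 a5 a6
  row 3: b31 a2 b33 a4 a5 a6
  row 4: a1 b42 a3 b44 a5 a6
Rows 2 and 3 agree on Office; apply Office→EName and equate their EName entries.
Rows 1 and 2 agree on MgrID; apply MgrID→Office and equate their Office entries.
Rows 1 and 2 agree on Office; apply Office→EName and equate their EName entries.
No row becomes fully distinguished — the join is lossy.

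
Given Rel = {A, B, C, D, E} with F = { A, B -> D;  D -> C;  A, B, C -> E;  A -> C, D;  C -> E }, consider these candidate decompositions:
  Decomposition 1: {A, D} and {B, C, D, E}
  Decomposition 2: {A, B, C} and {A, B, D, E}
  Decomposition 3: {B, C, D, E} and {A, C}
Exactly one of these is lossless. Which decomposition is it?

Decomposition 2

Decomposition 1: common = {D}, closure = {C, D, E} → lossy.
Decomposition 2: common = {A, B}, closure = {A, B, C, D, E} → lossless.
Decomposition 3: common = {C}, closure = {C, E} → lossy.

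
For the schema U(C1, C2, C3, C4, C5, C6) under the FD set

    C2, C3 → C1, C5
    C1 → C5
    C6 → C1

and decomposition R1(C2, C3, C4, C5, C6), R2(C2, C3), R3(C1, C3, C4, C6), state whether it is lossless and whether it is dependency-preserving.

Lossless test (chase): Rows 1 and 2 agree on C2, C3; apply C2, C3→C1, C5 and equate their C1, C5 entries. Rows 1 and 3 agree on C6; apply C6→C1 and equate their C1 entries. Rows 1 and 3 agree on C1; apply C1→C5 and equate their C5 entries. Row 1 is now all distinguished symbols — the join is lossless.
Dependency preservation: the restricted closure of {C2, C3} across the fragments never reaches {C1, C5}, so C2, C3 → C1, C5 cannot be enforced without a join — not preserved.

lossless but not dependency-preserving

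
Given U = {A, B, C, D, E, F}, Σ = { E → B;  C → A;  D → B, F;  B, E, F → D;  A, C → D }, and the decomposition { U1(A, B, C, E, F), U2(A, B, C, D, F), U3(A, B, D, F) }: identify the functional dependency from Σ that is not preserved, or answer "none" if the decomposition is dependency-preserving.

B, E, F → D

Check B, E, F → D: no single fragment contains all of {B, D, E, F}, and the restricted closure of {B, E, F} across the fragments never reaches {D}.
E → B is preserved.
C → A is preserved.
D → B, F is preserved.
A, C → D is preserved.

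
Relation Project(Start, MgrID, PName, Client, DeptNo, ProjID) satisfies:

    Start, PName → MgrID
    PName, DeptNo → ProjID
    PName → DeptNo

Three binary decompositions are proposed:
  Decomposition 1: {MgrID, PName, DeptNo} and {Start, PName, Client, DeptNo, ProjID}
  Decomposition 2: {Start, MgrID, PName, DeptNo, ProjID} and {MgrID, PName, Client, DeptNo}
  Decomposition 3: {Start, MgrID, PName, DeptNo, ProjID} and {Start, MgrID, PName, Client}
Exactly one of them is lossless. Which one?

Decomposition 3

Decomposition 1: common = {PName, DeptNo}, closure = {PName, DeptNo, ProjID} → lossy.
Decomposition 2: common = {MgrID, PName, DeptNo}, closure = {MgrID, PName, DeptNo, ProjID} → lossy.
Decomposition 3: common = {Start, MgrID, PName}, closure = {Start, MgrID, PName, DeptNo, ProjID} → lossless.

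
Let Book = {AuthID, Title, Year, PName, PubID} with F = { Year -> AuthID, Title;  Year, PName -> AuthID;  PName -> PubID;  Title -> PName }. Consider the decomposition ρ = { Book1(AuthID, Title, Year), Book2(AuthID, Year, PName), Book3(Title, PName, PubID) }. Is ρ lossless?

Yes

Chase test. Columns are AuthID, Title, Year, PName, PubID; row i has aⱼ where attribute j ∈ Booki, else bᵢⱼ.
Initial tableau (one row per fragment):
  row 1: a1 a2 a3 b14 b15
  row 2: a1 b22 a3 a4 b25
  row 3: b31 a2 b33 a4 a5
Rows 1 and 2 agree on Year; apply Year→AuthID, Title and equate their AuthID, Title entries.
Rows 2 and 3 agree on PName; apply PName→PubID and equate their PubID entries.
Rows 1 and 2 agree on Title; apply Title→PName and equate their PName entries.
Rows 1 and 2 agree on PName; apply PName→PubID and equate their PubID entries.
Row 1 is now all distinguished symbols — the join is lossless.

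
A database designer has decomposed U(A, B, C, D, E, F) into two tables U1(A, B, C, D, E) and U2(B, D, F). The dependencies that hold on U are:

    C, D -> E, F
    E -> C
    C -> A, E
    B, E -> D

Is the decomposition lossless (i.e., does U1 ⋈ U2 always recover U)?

No

Common attributes: U1 ∩ U2 = {B, D}.
No dependency enlarges {B, D}, so (B, D)⁺ = {B, D}.
The closure contains neither all of U1 = {A, B, C, D, E} nor all of U2 = {B, D, F}, so the common attributes are not a superkey of either fragment. The join is lossy.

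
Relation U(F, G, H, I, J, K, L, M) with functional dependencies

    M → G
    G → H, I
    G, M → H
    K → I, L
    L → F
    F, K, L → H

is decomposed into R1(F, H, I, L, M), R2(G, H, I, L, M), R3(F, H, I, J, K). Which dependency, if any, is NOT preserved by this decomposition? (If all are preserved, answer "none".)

Check K → I, L: no single fragment contains all of {I, K, L}, and the restricted closure of {K} across the fragments never reaches {I, L}.
M → G is preserved.
G → H, I is preserved.
G, M → H is preserved.
L → F is preserved.
F, K, L → H is preserved.

K → I, L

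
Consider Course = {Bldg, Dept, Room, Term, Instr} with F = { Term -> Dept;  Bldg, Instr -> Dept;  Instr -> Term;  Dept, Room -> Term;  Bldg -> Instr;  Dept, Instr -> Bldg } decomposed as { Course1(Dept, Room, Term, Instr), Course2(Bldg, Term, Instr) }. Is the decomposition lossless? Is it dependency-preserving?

lossless and dependency-preserving

Lossless test: (Term, Instr)⁺ = {Bldg, Dept, Term, Instr}, which contains all of one fragment — lossless.
Dependency preservation: Bldg, Instr → Dept; Dept, Instr → Bldg are not contained in any single fragment, but the restricted closure of each left-hand side across the fragments still reaches the right-hand side; the remaining FDs each lie inside some fragment. All dependencies are preserved.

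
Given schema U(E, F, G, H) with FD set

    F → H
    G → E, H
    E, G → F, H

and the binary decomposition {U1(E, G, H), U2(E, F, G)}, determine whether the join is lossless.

Common attributes: U1 ∩ U2 = {E, G}.
Closure of {E, G}: G → E, H applies, adding H; E, G → F, H applies, adding F. So (E, G)⁺ = {E, F, G, H}.
This closure contains every attribute of U1, so U1 ∩ U2 → U1. The join is lossless.

Yes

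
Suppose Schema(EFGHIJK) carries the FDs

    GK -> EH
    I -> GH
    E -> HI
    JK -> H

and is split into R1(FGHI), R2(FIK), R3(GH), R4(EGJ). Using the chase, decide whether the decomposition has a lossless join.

No

Chase test. Columns are EFGHIJK; row i has aⱼ where attribute j ∈ Ri, else bᵢⱼ.
Initial tableau (one row per fragment):
  row 1: b11 a2 a3 a4 a5 b16 b17
  row 2: b21 a2 b23 b24 a5 b26 a7
  row 3: b31 b32 a3 a4 b35 b36 b37
  row 4: a1 b42 a3 b44 b45 a6 b47
Rows 1 and 2 agree on I; apply I→GH and equate their GH entries.
No row becomes fully distinguished — the join is lossy.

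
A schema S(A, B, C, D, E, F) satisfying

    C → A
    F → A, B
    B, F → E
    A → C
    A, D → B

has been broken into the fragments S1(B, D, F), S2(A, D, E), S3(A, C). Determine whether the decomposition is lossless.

Chase test. Columns are A, B, C, D, E, F; row i has aⱼ where attribute j ∈ Si, else bᵢⱼ.
Initial tableau (one row per fragment):
  row 1: b11 a2 b13 a4 b15 a6
  row 2: a1 b22 b23 a4 a5 b26
  row 3: a1 b32 a3 b34 b35 b36
Rows 2 and 3 agree on A; apply A→C and equate their C entries.
No row becomes fully distinguished — the join is lossy.

No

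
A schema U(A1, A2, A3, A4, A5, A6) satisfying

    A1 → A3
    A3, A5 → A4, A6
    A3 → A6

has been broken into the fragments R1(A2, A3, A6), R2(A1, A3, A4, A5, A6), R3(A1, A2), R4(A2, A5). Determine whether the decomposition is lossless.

Chase test. Columns are A1, A2, A3, A4, A5, A6; row i has aⱼ where attribute j ∈ Ri, else bᵢⱼ.
Initial tableau (one row per fragment):
  row 1: b11 a2 a3 b14 b15 a6
  row 2: a1 b22 a3 a4 a5 a6
  row 3: a1 a2 b33 b34 b35 b36
  row 4: b41 a2 b43 b44 a5 b46
Rows 2 and 3 agree on A1; apply A1→A3 and equate their A3 entries.
Rows 1 and 3 agree on A3; apply A3→A6 and equate their A6 entries.
No row becomes fully distinguished — the join is lossy.

No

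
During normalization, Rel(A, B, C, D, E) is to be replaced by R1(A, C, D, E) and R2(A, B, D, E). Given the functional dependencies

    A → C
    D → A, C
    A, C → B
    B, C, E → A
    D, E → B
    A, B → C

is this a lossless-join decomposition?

Yes

Common attributes: R1 ∩ R2 = {A, D, E}.
Closure of {A, D, E}: A → C applies, adding C; A, C → B applies, adding B. So (A, D, E)⁺ = {A, B, C, D, E}.
This closure contains every attribute of R1, so R1 ∩ R2 → R1. The join is lossless.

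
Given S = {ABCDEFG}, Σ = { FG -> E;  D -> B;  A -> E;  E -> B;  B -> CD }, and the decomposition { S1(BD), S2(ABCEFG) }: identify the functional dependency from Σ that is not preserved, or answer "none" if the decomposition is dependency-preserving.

FG → E lies within S2.
D → B lies within S1.
A → E lies within S2.
E → B lies within S2.
B → CD: restricted closure across fragments reaches CD.
Every dependency is enforceable on the fragments, so the decomposition is dependency-preserving.

none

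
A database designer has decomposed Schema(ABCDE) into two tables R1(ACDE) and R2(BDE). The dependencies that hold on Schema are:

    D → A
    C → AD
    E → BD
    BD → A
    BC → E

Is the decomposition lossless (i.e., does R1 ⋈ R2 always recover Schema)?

Common attributes: R1 ∩ R2 = {DE}.
Closure of {DE}: D → A applies, adding A; E → BD applies, adding B. So (DE)⁺ = {ABDE}.
This closure contains every attribute of R2, so R1 ∩ R2 → R2. The join is lossless.

Yes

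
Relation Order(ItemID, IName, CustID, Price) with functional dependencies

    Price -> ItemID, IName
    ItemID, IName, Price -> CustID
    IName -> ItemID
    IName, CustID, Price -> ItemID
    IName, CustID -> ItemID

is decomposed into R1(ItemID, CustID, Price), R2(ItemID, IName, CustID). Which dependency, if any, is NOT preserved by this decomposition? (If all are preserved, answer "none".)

Price -> ItemID, IName

Check Price → ItemID, IName: no single fragment contains all of {ItemID, IName, Price}, and the restricted closure of {Price} across the fragments never reaches {ItemID, IName}.
ItemID, IName, Price → CustID is preserved.
IName → ItemID is preserved.
IName, CustID, Price → ItemID is preserved.
IName, CustID → ItemID is preserved.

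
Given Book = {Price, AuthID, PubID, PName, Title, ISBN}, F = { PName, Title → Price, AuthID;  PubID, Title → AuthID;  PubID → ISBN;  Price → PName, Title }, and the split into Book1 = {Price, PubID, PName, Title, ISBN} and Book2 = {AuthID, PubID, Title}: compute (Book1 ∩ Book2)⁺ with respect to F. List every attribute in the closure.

AuthID, PubID, Title, ISBN

Book1 ∩ Book2 = {PubID, Title}.
PubID, Title → AuthID applies, adding AuthID
PubID → ISBN applies, adding ISBN
Closure: {AuthID, PubID, Title, ISBN}.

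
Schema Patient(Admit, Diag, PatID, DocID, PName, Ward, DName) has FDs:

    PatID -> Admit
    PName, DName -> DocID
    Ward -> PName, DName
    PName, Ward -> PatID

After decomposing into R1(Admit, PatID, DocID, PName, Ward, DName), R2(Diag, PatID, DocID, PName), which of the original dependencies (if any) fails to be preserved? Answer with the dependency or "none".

PatID → Admit lies within R1.
PName, DName → DocID lies within R1.
Ward → PName, DName lies within R1.
PName, Ward → PatID lies within R1.
Every dependency is enforceable on the fragments, so the decomposition is dependency-preserving.

none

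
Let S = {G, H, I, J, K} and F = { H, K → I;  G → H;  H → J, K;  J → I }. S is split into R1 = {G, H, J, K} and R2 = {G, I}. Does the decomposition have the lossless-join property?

Yes

Common attributes: R1 ∩ R2 = {G}.
Closure of {G}: G → H applies, adding H; H → J, K applies, adding J, K; J → I applies, adding I. So (G)⁺ = {G, H, I, J, K}.
This closure contains every attribute of R1, so R1 ∩ R2 → R1. The join is lossless.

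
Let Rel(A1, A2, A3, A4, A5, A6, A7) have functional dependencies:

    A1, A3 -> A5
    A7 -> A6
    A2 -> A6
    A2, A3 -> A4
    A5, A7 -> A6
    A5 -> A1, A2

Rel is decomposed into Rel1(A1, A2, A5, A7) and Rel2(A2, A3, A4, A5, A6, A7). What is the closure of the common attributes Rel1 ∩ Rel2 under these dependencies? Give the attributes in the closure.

Rel1 ∩ Rel2 = {A2, A5, A7}.
A7 → A6 applies, adding A6
A5 → A1, A2 applies, adding A1
Closure: {A1, A2, A5, A6, A7}.

A1, A2, A5, A6, A7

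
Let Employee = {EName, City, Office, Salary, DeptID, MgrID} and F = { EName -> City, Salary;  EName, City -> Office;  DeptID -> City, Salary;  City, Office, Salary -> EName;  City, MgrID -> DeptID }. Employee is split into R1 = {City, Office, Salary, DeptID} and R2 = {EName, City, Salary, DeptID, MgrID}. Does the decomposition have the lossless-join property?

No

Common attributes: R1 ∩ R2 = {City, Salary, DeptID}.
No dependency enlarges {City, Salary, DeptID}, so (City, Salary, DeptID)⁺ = {City, Salary, DeptID}.
The closure contains neither all of R1 = {City, Office, Salary, DeptID} nor all of R2 = {EName, City, Salary, DeptID, MgrID}, so the common attributes are not a superkey of either fragment. The join is lossy.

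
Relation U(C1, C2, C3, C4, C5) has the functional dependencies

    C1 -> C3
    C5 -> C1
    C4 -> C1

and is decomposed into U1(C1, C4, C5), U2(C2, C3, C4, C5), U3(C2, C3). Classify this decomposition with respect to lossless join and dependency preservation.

Lossless test (chase): Rows 1 and 2 agree on C5; apply C5→C1 and equate their C1 entries. Rows 1 and 2 agree on C1; apply C1→C3 and equate their C3 entries. Row 2 is now all distinguished symbols — the join is lossless.
Dependency preservation: the restricted closure of {C1} across the fragments never reaches {C3}, so C1 → C3 cannot be enforced without a join — not preserved.

lossless but not dependency-preserving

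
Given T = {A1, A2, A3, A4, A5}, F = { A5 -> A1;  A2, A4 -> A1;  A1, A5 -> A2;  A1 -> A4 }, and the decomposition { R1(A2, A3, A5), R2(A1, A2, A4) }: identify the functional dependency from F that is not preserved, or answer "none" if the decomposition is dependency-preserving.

A5 -> A1

Check A5 → A1: no single fragment contains all of {A1, A5}, and the restricted closure of {A5} across the fragments never reaches {A1}.
A2, A4 → A1 is preserved.
A1, A5 → A2 is preserved.
A1 → A4 is preserved.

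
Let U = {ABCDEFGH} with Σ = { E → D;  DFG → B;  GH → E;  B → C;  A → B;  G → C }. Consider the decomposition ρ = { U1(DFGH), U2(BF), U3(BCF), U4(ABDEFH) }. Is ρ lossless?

Chase test. Columns are ABCDEFGH; row i has aⱼ where attribute j ∈ Ui, else bᵢⱼ.
Initial tableau (one row per fragment):
  row 1: b11 b12 b13 a4 b15 a6 a7 a8
  row 2: b21 a2 b23 b24 b25 a6 b27 b28
  row 3: b31 a2 a3 b34 b35 a6 b37 b38
  row 4: a1 a2 b43 a4 a5 a6 b47 a8
Rows 2 and 3 agree on B; apply B→C and equate their C entries.
Rows 2 and 4 agree on B; apply B→C and equate their C entries.
No row becomes fully distinguished — the join is lossy.

No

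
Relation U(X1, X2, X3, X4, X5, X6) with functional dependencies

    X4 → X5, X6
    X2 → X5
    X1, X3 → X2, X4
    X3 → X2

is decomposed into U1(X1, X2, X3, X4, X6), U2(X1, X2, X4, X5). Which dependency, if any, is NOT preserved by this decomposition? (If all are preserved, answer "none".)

X4 → X5, X6: restricted closure across fragments reaches X5, X6.
X2 → X5 lies within U2.
X1, X3 → X2, X4 lies within U1.
X3 → X2 lies within U1.
Every dependency is enforceable on the fragments, so the decomposition is dependency-preserving.

none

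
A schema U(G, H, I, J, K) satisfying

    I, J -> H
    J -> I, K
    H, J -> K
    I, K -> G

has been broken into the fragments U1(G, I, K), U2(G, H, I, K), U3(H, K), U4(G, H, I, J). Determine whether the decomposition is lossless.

Chase test. Columns are G, H, I, J, K; row i has aⱼ where attribute j ∈ Ui, else bᵢⱼ.
Initial tableau (one row per fragment):
  row 1: a1 b12 a3 b14 a5
  row 2: a1 a2 a3 b24 a5
  row 3: b31 a2 b33 b34 a5
  row 4: a1 a2 a3 a4 b45
No row becomes fully distinguished — the join is lossy.

No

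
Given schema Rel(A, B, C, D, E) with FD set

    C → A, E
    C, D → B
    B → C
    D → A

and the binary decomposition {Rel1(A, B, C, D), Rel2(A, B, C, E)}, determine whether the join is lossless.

Common attributes: Rel1 ∩ Rel2 = {A, B, C}.
Closure of {A, B, C}: C → A, E applies, adding E. So (A, B, C)⁺ = {A, B, C, E}.
This closure contains every attribute of Rel2, so Rel1 ∩ Rel2 → Rel2. The join is lossless.

Yes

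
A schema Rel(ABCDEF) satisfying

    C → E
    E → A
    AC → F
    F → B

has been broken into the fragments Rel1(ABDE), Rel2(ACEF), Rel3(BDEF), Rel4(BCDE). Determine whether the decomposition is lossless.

Chase test. Columns are ABCDEF; row i has aⱼ where attribute j ∈ Reli, else bᵢⱼ.
Initial tableau (one row per fragment):
  row 1: a1 a2 b13 a4 a5 b16
  row 2: a1 b22 a3 b24 a5 a6
  row 3: b31 a2 b33 a4 a5 a6
  row 4: b41 a2 a3 a4 a5 b46
Rows 1 and 3 agree on E; apply E→A and equate their A entries.
Rows 1 and 4 agree on E; apply E→A and equate their A entries.
Rows 2 and 4 agree on AC; apply AC→F and equate their F entries.
Rows 2 and 3 agree on F; apply F→B and equate their B entries.
Row 4 is now all distinguished symbols — the join is lossless.

Yes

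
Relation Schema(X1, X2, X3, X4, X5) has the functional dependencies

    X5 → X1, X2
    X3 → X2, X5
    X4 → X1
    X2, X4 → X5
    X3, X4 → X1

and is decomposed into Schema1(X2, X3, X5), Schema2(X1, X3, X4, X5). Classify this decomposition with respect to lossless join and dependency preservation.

lossless but not dependency-preserving

Lossless test: (X3, X5)⁺ = {X1, X2, X3, X5}, which contains all of one fragment — lossless.
Dependency preservation: the restricted closure of {X2, X4} across the fragments never reaches {X5}, so X2, X4 → X5 cannot be enforced without a join — not preserved.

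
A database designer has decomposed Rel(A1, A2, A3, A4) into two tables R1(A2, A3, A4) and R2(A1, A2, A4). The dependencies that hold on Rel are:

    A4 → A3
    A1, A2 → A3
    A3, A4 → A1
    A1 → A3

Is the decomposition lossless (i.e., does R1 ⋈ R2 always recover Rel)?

Yes

Common attributes: R1 ∩ R2 = {A2, A4}.
Closure of {A2, A4}: A4 → A3 applies, adding A3; A3, A4 → A1 applies, adding A1. So (A2, A4)⁺ = {A1, A2, A3, A4}.
This closure contains every attribute of R1, so R1 ∩ R2 → R1. The join is lossless.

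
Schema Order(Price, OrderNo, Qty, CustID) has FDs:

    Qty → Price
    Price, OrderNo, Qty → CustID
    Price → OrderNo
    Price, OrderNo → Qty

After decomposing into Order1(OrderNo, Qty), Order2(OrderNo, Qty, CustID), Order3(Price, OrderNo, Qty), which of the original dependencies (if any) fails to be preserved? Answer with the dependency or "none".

none

Qty → Price lies within Order3.
Price, OrderNo, Qty → CustID: restricted closure across fragments reaches CustID.
Price → OrderNo lies within Order3.
Price, OrderNo → Qty lies within Order3.
Every dependency is enforceable on the fragments, so the decomposition is dependency-preserving.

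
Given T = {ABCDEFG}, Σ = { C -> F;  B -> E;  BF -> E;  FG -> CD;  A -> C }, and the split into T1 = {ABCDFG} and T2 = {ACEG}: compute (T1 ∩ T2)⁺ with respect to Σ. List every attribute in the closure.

T1 ∩ T2 = {ACG}.
C → F applies, adding F
FG → CD applies, adding D
Closure: {ACDFG}.

ACDFG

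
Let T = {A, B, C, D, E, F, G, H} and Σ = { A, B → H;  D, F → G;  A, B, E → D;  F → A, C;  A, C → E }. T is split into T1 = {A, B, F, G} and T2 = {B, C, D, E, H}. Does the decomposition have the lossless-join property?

Common attributes: T1 ∩ T2 = {B}.
No dependency enlarges {B}, so (B)⁺ = {B}.
The closure contains neither all of T1 = {A, B, F, G} nor all of T2 = {B, C, D, E, H}, so the common attributes are not a superkey of either fragment. The join is lossy.

No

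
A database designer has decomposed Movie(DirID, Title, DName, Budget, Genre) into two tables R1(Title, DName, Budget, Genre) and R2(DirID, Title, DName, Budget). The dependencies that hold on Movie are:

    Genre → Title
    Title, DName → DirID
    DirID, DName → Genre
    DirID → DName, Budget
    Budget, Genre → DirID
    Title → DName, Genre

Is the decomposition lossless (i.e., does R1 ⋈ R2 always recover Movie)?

Common attributes: R1 ∩ R2 = {Title, DName, Budget}.
Closure of {Title, DName, Budget}: Title, DName → DirID applies, adding DirID; DirID, DName → Genre applies, adding Genre. So (Title, DName, Budget)⁺ = {DirID, Title, DName, Budget, Genre}.
This closure contains every attribute of R1, so R1 ∩ R2 → R1. The join is lossless.

Yes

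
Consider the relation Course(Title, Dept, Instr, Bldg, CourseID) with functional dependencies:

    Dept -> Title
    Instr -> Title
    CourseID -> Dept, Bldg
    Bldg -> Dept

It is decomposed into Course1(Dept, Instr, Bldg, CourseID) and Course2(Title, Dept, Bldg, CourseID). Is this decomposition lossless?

Common attributes: Course1 ∩ Course2 = {Dept, Bldg, CourseID}.
Closure of {Dept, Bldg, CourseID}: Dept → Title applies, adding Title. So (Dept, Bldg, CourseID)⁺ = {Title, Dept, Bldg, CourseID}.
This closure contains every attribute of Course2, so Course1 ∩ Course2 → Course2. The join is lossless.

Yes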